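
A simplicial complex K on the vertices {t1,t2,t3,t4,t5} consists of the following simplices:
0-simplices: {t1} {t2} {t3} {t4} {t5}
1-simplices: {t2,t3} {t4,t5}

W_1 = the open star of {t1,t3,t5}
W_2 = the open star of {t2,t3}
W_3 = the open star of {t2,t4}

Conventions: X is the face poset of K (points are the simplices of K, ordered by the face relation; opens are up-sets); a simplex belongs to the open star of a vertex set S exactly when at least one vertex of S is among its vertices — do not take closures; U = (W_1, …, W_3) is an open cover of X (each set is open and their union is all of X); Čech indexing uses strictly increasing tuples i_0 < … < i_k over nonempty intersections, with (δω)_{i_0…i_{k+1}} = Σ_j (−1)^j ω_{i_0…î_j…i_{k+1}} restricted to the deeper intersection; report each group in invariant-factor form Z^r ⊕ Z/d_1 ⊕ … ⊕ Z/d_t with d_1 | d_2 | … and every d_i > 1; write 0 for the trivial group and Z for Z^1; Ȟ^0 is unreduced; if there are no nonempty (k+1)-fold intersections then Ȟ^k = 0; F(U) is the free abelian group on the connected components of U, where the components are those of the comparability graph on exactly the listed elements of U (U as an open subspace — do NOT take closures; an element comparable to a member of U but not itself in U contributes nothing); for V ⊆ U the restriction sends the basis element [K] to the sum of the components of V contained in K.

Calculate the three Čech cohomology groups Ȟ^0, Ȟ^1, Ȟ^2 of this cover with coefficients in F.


nerve simplices:
  W1={{t1},{t3},{t5},{t2,t3},{t4,t5}} W2={{t2},{t3},{t2,t3}} W3={{t2},{t4},{t2,t3},{t4,t5}}
  W12={{t3},{t2,t3}} W13={{t2,t3},{t4,t5}} W23={{t2},{t2,t3}}
  W123={{t2,t3}}
components per intersection:
  W1: {{t1}} {{t3},{t2,t3}} {{t5},{t4,t5}}
  W2: {{t2},{t3},{t2,t3}}
  W3: {{t2},{t2,t3}} {{t4},{t4,t5}}
  W12: {{t3},{t2,t3}}
  W13: {{t2,t3}} {{t4,t5}}
  W23: {{t2},{t2,t3}}
  W123: {{t2,t3}}
C dims 6,4,1; δ0: rk 3, SNF 1^3; δ1: rk 1, SNF 1^1
degree 0: 6−3−0 = 3 → Ȟ^0 ≅ Z^3
degree 1: 4−1−3 = 0 → Ȟ^1 ≅ 0
degree 2: 1−0−1 = 0 → Ȟ^2 ≅ 0

Ȟ^0 = Z^3,  Ȟ^1 = 0,  Ȟ^2 = 0


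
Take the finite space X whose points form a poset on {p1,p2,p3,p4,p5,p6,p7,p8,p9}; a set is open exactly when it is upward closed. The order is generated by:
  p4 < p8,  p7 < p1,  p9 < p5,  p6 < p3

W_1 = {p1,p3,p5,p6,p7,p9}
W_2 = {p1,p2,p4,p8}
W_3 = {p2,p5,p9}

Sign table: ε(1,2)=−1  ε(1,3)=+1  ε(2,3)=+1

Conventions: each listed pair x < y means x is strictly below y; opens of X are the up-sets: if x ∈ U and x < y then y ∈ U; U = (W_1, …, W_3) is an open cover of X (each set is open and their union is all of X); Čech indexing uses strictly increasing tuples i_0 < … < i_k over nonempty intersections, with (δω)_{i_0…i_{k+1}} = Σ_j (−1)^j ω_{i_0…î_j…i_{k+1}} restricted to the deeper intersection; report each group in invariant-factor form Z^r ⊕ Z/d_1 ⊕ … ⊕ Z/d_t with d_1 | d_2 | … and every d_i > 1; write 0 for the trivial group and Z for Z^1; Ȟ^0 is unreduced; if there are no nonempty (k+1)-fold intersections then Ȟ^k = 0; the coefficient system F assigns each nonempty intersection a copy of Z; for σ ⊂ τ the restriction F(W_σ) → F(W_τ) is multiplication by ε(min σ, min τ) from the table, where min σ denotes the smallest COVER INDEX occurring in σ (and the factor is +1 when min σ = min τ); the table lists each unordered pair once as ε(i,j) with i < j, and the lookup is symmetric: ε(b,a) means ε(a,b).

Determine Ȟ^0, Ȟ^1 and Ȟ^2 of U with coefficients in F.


Ȟ^0(U;F) ≅ 0; Ȟ^1(U;F) ≅ Z/2; Ȟ^2(U;F) ≅ 0

nerve of the cover:
  W12={p1} W13={p5,p9} W23={p2}
C dims 3,3; δ0: rk 3, SNF 1^2·2
Ȟ^0 = (3 − 3) − 0 = 0, so Ȟ^0 ≅ 0
Ȟ^1 = (3 − 0) − 3 = 0 plus torsion [2], so Ȟ^1 ≅ Z/2
Ȟ^2 = (0 − 0) − 0 = 0, so Ȟ^2 ≅ 0


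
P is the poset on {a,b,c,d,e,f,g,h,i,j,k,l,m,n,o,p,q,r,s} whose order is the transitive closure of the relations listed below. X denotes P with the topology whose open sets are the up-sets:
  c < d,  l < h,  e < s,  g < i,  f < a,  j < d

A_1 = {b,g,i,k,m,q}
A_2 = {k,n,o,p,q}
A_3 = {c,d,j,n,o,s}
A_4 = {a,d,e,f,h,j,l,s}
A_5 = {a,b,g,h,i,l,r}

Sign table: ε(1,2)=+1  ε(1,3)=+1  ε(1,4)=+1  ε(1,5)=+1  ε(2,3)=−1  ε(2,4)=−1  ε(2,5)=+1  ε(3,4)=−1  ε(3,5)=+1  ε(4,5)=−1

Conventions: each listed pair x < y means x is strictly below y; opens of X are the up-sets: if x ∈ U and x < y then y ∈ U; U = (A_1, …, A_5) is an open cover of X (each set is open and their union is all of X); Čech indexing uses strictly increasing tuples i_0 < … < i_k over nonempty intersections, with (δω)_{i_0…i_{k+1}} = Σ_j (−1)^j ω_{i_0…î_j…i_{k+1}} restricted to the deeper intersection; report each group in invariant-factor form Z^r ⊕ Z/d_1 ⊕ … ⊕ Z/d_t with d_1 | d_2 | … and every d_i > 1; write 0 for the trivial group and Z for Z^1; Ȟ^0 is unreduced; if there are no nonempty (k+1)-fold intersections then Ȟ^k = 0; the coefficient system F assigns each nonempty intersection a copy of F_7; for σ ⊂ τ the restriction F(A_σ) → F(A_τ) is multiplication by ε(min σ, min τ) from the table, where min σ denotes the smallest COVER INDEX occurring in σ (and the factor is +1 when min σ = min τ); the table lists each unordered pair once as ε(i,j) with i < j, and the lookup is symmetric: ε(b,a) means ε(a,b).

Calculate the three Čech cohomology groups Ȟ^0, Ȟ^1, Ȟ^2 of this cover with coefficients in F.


nonempty intersections:
  A12={k,q} A15={b,g,i} A23={n,o} A34={d,j,s} A45={a,h,l}
C dims 5,5; δ0: rk_F7 5
Ȟ^0: (5−5)−0=0 ⇒ 0
Ȟ^1: (5−0)−5=0 ⇒ 0
Ȟ^2: (0−0)−0=0 ⇒ 0

Ȟ^0 = 0; Ȟ^1 = 0; Ȟ^2 = 0


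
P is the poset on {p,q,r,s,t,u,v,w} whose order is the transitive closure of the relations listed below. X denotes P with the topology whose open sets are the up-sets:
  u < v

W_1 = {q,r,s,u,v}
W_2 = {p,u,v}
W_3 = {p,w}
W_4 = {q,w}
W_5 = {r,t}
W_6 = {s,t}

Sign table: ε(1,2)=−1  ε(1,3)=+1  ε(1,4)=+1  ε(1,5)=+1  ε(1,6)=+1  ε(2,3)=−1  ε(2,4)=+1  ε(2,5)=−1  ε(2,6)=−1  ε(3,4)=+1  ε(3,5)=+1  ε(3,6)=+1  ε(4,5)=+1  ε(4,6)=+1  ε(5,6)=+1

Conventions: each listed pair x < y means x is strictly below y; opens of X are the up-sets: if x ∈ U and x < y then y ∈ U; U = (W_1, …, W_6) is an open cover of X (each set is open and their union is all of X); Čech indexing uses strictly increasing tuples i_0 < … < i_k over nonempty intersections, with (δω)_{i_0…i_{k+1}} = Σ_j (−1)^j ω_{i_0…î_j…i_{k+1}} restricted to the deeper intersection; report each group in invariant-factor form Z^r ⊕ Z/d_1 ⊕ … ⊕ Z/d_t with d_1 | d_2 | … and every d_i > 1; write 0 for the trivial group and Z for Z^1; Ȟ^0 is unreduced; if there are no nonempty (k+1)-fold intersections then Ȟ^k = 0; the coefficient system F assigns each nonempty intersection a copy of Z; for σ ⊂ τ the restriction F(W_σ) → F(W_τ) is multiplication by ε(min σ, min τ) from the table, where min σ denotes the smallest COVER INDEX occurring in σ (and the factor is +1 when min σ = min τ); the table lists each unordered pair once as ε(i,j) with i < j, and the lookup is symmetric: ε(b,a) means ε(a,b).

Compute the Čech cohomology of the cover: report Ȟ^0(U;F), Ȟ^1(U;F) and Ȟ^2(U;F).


nonempty overlaps:
  W12={u,v} W14={q} W15={r} W16={s} W23={p} W34={w} W56={t}
C dims 6,7; δ0: rk 5, SNF 1^5
degree 0: 6−5−0 = 1 → Ȟ^0 ≅ Z
degree 1: 7−0−5 = 2 → Ȟ^1 ≅ Z^2
degree 2: 0−0−0 = 0 → Ȟ^2 ≅ 0

Ȟ^0(U;F) ≅ Z; Ȟ^1(U;F) ≅ Z^2; Ȟ^2(U;F) ≅ 0


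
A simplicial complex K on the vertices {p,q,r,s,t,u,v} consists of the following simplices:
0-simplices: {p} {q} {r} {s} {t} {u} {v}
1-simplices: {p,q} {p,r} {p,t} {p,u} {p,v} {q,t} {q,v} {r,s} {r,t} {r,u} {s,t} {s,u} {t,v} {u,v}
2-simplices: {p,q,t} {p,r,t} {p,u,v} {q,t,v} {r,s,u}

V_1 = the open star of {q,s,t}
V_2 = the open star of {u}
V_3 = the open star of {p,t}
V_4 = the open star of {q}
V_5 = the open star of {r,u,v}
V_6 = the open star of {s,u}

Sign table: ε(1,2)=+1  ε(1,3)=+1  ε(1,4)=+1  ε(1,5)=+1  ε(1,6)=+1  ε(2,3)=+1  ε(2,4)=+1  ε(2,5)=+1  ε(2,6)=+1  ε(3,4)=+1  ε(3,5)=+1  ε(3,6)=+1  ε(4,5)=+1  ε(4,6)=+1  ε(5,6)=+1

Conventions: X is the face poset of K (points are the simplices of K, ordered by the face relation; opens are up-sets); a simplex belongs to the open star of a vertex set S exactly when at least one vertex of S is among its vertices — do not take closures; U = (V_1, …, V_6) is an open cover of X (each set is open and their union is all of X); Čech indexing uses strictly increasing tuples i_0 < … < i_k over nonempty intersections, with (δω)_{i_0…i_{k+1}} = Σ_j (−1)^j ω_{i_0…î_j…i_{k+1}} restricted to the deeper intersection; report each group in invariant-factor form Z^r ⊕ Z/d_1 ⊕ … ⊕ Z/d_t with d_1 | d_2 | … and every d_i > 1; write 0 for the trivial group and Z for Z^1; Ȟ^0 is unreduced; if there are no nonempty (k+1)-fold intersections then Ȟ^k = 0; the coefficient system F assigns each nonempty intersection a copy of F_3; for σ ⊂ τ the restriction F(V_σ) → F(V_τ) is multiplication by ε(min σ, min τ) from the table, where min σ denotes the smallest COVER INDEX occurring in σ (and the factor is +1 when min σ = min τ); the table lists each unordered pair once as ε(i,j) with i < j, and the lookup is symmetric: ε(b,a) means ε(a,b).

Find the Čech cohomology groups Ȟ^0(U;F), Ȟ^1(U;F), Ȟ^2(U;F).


Ȟ^0 = Z/3; Ȟ^1 = 0; Ȟ^2 = Z/3

cover nerve:
  V1={{q},{s},{t},{p,q},{p,t},{q,t},{q,v},{r,s},{r,t},{s,t},{s,u},{t,v},{p,q,t},{p,r,t},{q,t,v},{r,s,u}} V2={{u},{p,u},{r,u},{s,u},{u,v},{p,u,v},{r,s,u}} V3={{p},{t},{p,q},{p,r},{p,t},{p,u},{p,v},{q,t},{r,t},{s,t},{t,v},{p,q,t},{p,r,t},{p,u,v},{q,t,v}} V4={{q},{p,q},{q,t},{q,v},{p,q,t},{q,t,v}} V5={{r},{u},{v},{p,r},{p,u},{p,v},{q,v},{r,s},{r,t},{r,u},{s,u},{t,v},{u,v},{p,r,t},{p,u,v},{q,t,v},{r,s,u}} V6={{s},{u},{p,u},{r,s},{r,u},{s,t},{s,u},{u,v},{p,u,v},{r,s,u}}
  V12={{s,u},{r,s,u}} V13={{t},{p,q},{p,t},{q,t},{r,t},{s,t},{t,v},{p,q,t},{p,r,t},{q,t,v}} V14={{q},{p,q},{q,t},{q,v},{p,q,t},{q,t,v}} V15={{q,v},{r,s},{r,t},{s,u},{t,v},{p,r,t},{q,t,v},{r,s,u}} V16={{s},{r,s},{s,t},{s,u},{r,s,u}} V23={{p,u},{p,u,v}} V25={{u},{p,u},{r,u},{s,u},{u,v},{p,u,v},{r,s,u}} V26={{u},{p,u},{r,u},{s,u},{u,v},{p,u,v},{r,s,u}} V34={{p,q},{q,t},{p,q,t},{q,t,v}} V35={{p,r},{p,u},{p,v},{r,t},{t,v},{p,r,t},{p,u,v},{q,t,v}} V36={{p,u},{s,t},{p,u,v}} V45={{q,v},{q,t,v}} V56={{u},{p,u},{r,s},{r,u},{s,u},{u,v},{p,u,v},{r,s,u}}
  V125={{s,u},{r,s,u}} V126={{s,u},{r,s,u}} V134={{p,q},{q,t},{p,q,t},{q,t,v}} V135={{r,t},{t,v},{p,r,t},{q,t,v}} V136={{s,t}} V145={{q,v},{q,t,v}} V156={{r,s},{s,u},{r,s,u}} V235={{p,u},{p,u,v}} V236={{p,u},{p,u,v}} V256={{u},{p,u},{r,u},{s,u},{u,v},{p,u,v},{r,s,u}} V345={{q,t,v}} V356={{p,u},{p,u,v}}
  V1256={{s,u},{r,s,u}} V1345={{q,t,v}} V2356={{p,u},{p,u,v}}
C dims 6,13,12,3; δ0: rk_F3 5; δ1: rk_F3 8; δ2: rk_F3 3
Ȟ^0: (6−5)−0=1 ⇒ Z/3
Ȟ^1: (13−8)−5=0 ⇒ 0
Ȟ^2: (12−3)−8=1 ⇒ Z/3


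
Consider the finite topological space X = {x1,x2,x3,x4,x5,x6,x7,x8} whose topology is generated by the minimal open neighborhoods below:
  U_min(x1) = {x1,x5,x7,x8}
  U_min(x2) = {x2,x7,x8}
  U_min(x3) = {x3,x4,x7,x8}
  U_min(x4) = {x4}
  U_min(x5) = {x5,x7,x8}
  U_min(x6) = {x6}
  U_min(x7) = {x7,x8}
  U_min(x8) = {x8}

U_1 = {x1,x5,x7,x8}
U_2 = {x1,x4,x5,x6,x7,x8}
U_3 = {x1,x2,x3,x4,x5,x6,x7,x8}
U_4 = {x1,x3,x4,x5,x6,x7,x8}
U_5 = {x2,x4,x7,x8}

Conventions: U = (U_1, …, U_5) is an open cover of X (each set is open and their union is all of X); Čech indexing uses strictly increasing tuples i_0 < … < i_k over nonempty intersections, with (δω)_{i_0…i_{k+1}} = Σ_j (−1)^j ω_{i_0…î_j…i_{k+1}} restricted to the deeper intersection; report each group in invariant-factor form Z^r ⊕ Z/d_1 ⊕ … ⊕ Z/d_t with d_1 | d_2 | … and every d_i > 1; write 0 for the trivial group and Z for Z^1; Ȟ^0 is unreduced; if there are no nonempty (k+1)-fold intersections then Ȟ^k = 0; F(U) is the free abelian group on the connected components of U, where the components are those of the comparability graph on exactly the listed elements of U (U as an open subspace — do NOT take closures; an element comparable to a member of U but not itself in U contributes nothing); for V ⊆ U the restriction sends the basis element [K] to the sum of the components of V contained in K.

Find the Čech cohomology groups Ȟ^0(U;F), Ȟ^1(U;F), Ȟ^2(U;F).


Ȟ^0 = Z^2, Ȟ^1 = 0 and Ȟ^2 = 0

nonempty intersections:
  U12={x1,x5,x7,x8} U13={x1,x5,x7,x8} U14={x1,x5,x7,x8} U15={x7,x8} U23={x1,x4,x5,x6,x7,x8} U24={x1,x4,x5,x6,x7,x8} U25={x4,x7,x8} U34={x1,x3,x4,x5,x6,x7,x8} U35={x2,x4,x7,x8} U45={x4,x7,x8}
  U123={x1,x5,x7,x8} U124={x1,x5,x7,x8} U125={x7,x8} U134={x1,x5,x7,x8} U135={x7,x8} U145={x7,x8} U234={x1,x4,x5,x6,x7,x8} U235={x4,x7,x8} U245={x4,x7,x8} U345={x4,x7,x8}
  U1234={x1,x5,x7,x8} U1235={x7,x8} U1245={x7,x8} U1345={x7,x8} U2345={x4,x7,x8}
  U12345={x7,x8}
components per intersection:
  U1: {x1,x5,x7,x8}
  U2: {x1,x5,x7,x8} {x4} {x6}
  U3: {x1,x2,x3,x4,x5,x7,x8} {x6}
  U4: {x1,x3,x4,x5,x7,x8} {x6}
  U5: {x2,x7,x8} {x4}
  U12: {x1,x5,x7,x8}
  U13: {x1,x5,x7,x8}
  U14: {x1,x5,x7,x8}
  U15: {x7,x8}
  U23: {x1,x5,x7,x8} {x4} {x6}
  U24: {x1,x5,x7,x8} {x4} {x6}
  U25: {x4} {x7,x8}
  U34: {x1,x3,x4,x5,x7,x8} {x6}
  U35: {x2,x7,x8} {x4}
  U45: {x4} {x7,x8}
  U123: {x1,x5,x7,x8}
  U124: {x1,x5,x7,x8}
  U125: {x7,x8}
  U134: {x1,x5,x7,x8}
  U135: {x7,x8}
  U145: {x7,x8}
  U234: {x1,x5,x7,x8} {x4} {x6}
  U235: {x4} {x7,x8}
  U245: {x4} {x7,x8}
  U345: {x4} {x7,x8}
  U1234: {x1,x5,x7,x8}
  U1235: {x7,x8}
  U1245: {x7,x8}
  U1345: {x7,x8}
  U2345: {x4} {x7,x8}
  U12345: {x7,x8}
C dims 10,18,15,6; δ0: rk 8, SNF 1^8; δ1: rk 10, SNF 1^10; δ2: rk 5, SNF 1^5
Ȟ^0: (10−8)−0=2 ⇒ Z^2
Ȟ^1: (18−10)−8=0 ⇒ 0
Ȟ^2: (15−5)−10=0 ⇒ 0


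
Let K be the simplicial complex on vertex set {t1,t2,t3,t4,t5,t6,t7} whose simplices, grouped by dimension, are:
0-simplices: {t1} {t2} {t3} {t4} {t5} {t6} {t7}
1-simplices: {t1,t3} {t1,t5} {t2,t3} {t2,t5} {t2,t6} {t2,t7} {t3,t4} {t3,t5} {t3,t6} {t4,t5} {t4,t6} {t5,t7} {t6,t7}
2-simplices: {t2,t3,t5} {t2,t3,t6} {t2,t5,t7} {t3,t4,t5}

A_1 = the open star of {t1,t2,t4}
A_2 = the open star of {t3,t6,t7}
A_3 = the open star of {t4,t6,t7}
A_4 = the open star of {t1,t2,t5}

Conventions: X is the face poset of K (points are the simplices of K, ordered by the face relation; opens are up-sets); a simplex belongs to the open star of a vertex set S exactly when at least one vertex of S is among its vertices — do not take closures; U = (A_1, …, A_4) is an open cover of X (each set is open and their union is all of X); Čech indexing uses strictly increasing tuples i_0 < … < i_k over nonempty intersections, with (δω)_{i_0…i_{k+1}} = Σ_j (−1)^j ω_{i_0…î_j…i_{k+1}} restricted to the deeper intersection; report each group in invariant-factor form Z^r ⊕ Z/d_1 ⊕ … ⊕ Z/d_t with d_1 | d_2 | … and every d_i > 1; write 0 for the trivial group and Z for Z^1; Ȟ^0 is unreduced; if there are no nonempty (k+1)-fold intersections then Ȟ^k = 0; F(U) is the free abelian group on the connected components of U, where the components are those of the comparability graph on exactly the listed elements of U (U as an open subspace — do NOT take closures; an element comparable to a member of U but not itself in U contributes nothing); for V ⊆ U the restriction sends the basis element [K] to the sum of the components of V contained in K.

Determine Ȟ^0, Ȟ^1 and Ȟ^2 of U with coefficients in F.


Ȟ^0 = Z, Ȟ^1 = Z^3, Ȟ^2 = 0

nerve simplices:
  A1={{t1},{t2},{t4},{t1,t3},{t1,t5},{t2,t3},{t2,t5},{t2,t6},{t2,t7},{t3,t4},{t4,t5},{t4,t6},{t2,t3,t5},{t2,t3,t6},{t2,t5,t7},{t3,t4,t5}} A2={{t3},{t6},{t7},{t1,t3},{t2,t3},{t2,t6},{t2,t7},{t3,t4},{t3,t5},{t3,t6},{t4,t6},{t5,t7},{t6,t7},{t2,t3,t5},{t2,t3,t6},{t2,t5,t7},{t3,t4,t5}} A3={{t4},{t6},{t7},{t2,t6},{t2,t7},{t3,t4},{t3,t6},{t4,t5},{t4,t6},{t5,t7},{t6,t7},{t2,t3,t6},{t2,t5,t7},{t3,t4,t5}} A4={{t1},{t2},{t5},{t1,t3},{t1,t5},{t2,t3},{t2,t5},{t2,t6},{t2,t7},{t3,t5},{t4,t5},{t5,t7},{t2,t3,t5},{t2,t3,t6},{t2,t5,t7},{t3,t4,t5}}
  A12={{t1,t3},{t2,t3},{t2,t6},{t2,t7},{t3,t4},{t4,t6},{t2,t3,t5},{t2,t3,t6},{t2,t5,t7},{t3,t4,t5}} A13={{t4},{t2,t6},{t2,t7},{t3,t4},{t4,t5},{t4,t6},{t2,t3,t6},{t2,t5,t7},{t3,t4,t5}} A14={{t1},{t2},{t1,t3},{t1,t5},{t2,t3},{t2,t5},{t2,t6},{t2,t7},{t4,t5},{t2,t3,t5},{t2,t3,t6},{t2,t5,t7},{t3,t4,t5}} A23={{t6},{t7},{t2,t6},{t2,t7},{t3,t4},{t3,t6},{t4,t6},{t5,t7},{t6,t7},{t2,t3,t6},{t2,t5,t7},{t3,t4,t5}} A24={{t1,t3},{t2,t3},{t2,t6},{t2,t7},{t3,t5},{t5,t7},{t2,t3,t5},{t2,t3,t6},{t2,t5,t7},{t3,t4,t5}} A34={{t2,t6},{t2,t7},{t4,t5},{t5,t7},{t2,t3,t6},{t2,t5,t7},{t3,t4,t5}}
  A123={{t2,t6},{t2,t7},{t3,t4},{t4,t6},{t2,t3,t6},{t2,t5,t7},{t3,t4,t5}} A124={{t1,t3},{t2,t3},{t2,t6},{t2,t7},{t2,t3,t5},{t2,t3,t6},{t2,t5,t7},{t3,t4,t5}} A134={{t2,t6},{t2,t7},{t4,t5},{t2,t3,t6},{t2,t5,t7},{t3,t4,t5}} A234={{t2,t6},{t2,t7},{t5,t7},{t2,t3,t6},{t2,t5,t7},{t3,t4,t5}}
  A1234={{t2,t6},{t2,t7},{t2,t3,t6},{t2,t5,t7},{t3,t4,t5}}
components per intersection:
  A1: {{t1},{t1,t3},{t1,t5}} {{t2},{t2,t3},{t2,t5},{t2,t6},{t2,t7},{t2,t3,t5},{t2,t3,t6},{t2,t5,t7}} {{t4},{t3,t4},{t4,t5},{t4,t6},{t3,t4,t5}}
  A2: {{t3},{t6},{t7},{t1,t3},{t2,t3},{t2,t6},{t2,t7},{t3,t4},{t3,t5},{t3,t6},{t4,t6},{t5,t7},{t6,t7},{t2,t3,t5},{t2,t3,t6},{t2,t5,t7},{t3,t4,t5}}
  A3: {{t4},{t6},{t7},{t2,t6},{t2,t7},{t3,t4},{t3,t6},{t4,t5},{t4,t6},{t5,t7},{t6,t7},{t2,t3,t6},{t2,t5,t7},{t3,t4,t5}}
  A4: {{t1},{t2},{t5},{t1,t3},{t1,t5},{t2,t3},{t2,t5},{t2,t6},{t2,t7},{t3,t5},{t4,t5},{t5,t7},{t2,t3,t5},{t2,t3,t6},{t2,t5,t7},{t3,t4,t5}}
  A12: {{t1,t3}} {{t2,t3},{t2,t6},{t2,t3,t5},{t2,t3,t6}} {{t2,t7},{t2,t5,t7}} {{t3,t4},{t3,t4,t5}} {{t4,t6}}
  A13: {{t4},{t3,t4},{t4,t5},{t4,t6},{t3,t4,t5}} {{t2,t6},{t2,t3,t6}} {{t2,t7},{t2,t5,t7}}
  A14: {{t1},{t1,t3},{t1,t5}} {{t2},{t2,t3},{t2,t5},{t2,t6},{t2,t7},{t2,t3,t5},{t2,t3,t6},{t2,t5,t7}} {{t4,t5},{t3,t4,t5}}
  A23: {{t6},{t7},{t2,t6},{t2,t7},{t3,t6},{t4,t6},{t5,t7},{t6,t7},{t2,t3,t6},{t2,t5,t7}} {{t3,t4},{t3,t4,t5}}
  A24: {{t1,t3}} {{t2,t3},{t2,t6},{t3,t5},{t2,t3,t5},{t2,t3,t6},{t3,t4,t5}} {{t2,t7},{t5,t7},{t2,t5,t7}}
  A34: {{t2,t6},{t2,t3,t6}} {{t2,t7},{t5,t7},{t2,t5,t7}} {{t4,t5},{t3,t4,t5}}
  A123: {{t2,t6},{t2,t3,t6}} {{t2,t7},{t2,t5,t7}} {{t3,t4},{t3,t4,t5}} {{t4,t6}}
  A124: {{t1,t3}} {{t2,t3},{t2,t6},{t2,t3,t5},{t2,t3,t6}} {{t2,t7},{t2,t5,t7}} {{t3,t4,t5}}
  A134: {{t2,t6},{t2,t3,t6}} {{t2,t7},{t2,t5,t7}} {{t4,t5},{t3,t4,t5}}
  A234: {{t2,t6},{t2,t3,t6}} {{t2,t7},{t5,t7},{t2,t5,t7}} {{t3,t4,t5}}
  A1234: {{t2,t6},{t2,t3,t6}} {{t2,t7},{t2,t5,t7}} {{t3,t4,t5}}
C dims 6,19,14,3; δ0: rk 5, SNF 1^5; δ1: rk 11, SNF 1^11; δ2: rk 3, SNF 1^3
degree 0: 6−5−0 = 1 → Ȟ^0 ≅ Z
degree 1: 19−11−5 = 3 → Ȟ^1 ≅ Z^3
degree 2: 14−3−11 = 0 → Ȟ^2 ≅ 0


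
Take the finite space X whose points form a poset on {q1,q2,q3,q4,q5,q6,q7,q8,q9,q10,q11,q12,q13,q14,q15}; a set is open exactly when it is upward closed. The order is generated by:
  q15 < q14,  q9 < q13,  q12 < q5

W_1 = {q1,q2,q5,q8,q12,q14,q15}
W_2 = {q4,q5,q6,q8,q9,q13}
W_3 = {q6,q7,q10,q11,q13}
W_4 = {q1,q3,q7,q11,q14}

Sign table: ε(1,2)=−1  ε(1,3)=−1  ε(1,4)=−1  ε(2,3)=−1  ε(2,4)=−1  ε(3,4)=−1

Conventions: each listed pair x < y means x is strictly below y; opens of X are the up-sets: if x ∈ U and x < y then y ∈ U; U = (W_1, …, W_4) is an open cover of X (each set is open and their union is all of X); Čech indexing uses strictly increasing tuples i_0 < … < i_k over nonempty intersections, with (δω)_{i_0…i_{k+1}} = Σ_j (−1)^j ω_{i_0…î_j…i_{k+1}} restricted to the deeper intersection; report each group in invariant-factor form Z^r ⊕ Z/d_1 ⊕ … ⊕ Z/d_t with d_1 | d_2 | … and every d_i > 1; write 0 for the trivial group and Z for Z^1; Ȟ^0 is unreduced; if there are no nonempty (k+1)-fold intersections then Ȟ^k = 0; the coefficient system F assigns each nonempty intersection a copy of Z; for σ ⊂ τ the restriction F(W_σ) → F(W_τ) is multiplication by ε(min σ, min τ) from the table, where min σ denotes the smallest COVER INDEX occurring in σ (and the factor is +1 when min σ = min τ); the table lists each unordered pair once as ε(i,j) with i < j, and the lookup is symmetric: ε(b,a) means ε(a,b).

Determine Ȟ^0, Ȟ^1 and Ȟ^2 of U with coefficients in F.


Ȟ^0 = Z; Ȟ^1 = Z; Ȟ^2 = 0

intersection data:
  W12={q5,q8} W14={q1,q14} W23={q6,q13} W34={q7,q11}
C dims 4,4; δ0: rk 3, SNF 1^3
Ȟ^0 = (4 − 3) − 0 = 1, so Ȟ^0 ≅ Z
Ȟ^1 = (4 − 0) − 3 = 1, so Ȟ^1 ≅ Z
Ȟ^2 = (0 − 0) − 0 = 0, so Ȟ^2 ≅ 0


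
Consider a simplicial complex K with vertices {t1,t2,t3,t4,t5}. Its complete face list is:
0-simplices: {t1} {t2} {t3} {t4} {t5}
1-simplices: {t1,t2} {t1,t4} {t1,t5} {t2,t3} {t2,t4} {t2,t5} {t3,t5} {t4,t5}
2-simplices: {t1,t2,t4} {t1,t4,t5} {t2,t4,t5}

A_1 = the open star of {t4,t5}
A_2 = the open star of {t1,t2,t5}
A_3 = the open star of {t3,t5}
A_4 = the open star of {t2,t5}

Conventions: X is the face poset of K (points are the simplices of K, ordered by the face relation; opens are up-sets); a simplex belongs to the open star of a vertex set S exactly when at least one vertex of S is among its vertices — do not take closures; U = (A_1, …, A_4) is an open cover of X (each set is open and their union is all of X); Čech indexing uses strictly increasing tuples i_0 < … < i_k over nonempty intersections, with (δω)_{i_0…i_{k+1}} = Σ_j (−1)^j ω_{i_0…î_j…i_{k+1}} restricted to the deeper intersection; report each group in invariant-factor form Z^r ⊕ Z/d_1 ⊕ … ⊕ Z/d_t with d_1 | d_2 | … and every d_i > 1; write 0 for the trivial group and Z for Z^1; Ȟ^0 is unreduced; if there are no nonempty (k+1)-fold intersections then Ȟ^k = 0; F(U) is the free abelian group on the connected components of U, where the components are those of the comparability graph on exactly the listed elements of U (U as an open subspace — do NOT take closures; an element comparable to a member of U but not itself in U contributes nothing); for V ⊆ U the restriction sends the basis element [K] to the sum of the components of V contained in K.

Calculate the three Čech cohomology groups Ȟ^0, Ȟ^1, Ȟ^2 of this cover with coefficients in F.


nonempty intersections:
  A1={{t4},{t5},{t1,t4},{t1,t5},{t2,t4},{t2,t5},{t3,t5},{t4,t5},{t1,t2,t4},{t1,t4,t5},{t2,t4,t5}} A2={{t1},{t2},{t5},{t1,t2},{t1,t4},{t1,t5},{t2,t3},{t2,t4},{t2,t5},{t3,t5},{t4,t5},{t1,t2,t4},{t1,t4,t5},{t2,t4,t5}} A3={{t3},{t5},{t1,t5},{t2,t3},{t2,t5},{t3,t5},{t4,t5},{t1,t4,t5},{t2,t4,t5}} A4={{t2},{t5},{t1,t2},{t1,t5},{t2,t3},{t2,t4},{t2,t5},{t3,t5},{t4,t5},{t1,t2,t4},{t1,t4,t5},{t2,t4,t5}}
  A12={{t5},{t1,t4},{t1,t5},{t2,t4},{t2,t5},{t3,t5},{t4,t5},{t1,t2,t4},{t1,t4,t5},{t2,t4,t5}} A13={{t5},{t1,t5},{t2,t5},{t3,t5},{t4,t5},{t1,t4,t5},{t2,t4,t5}} A14={{t5},{t1,t5},{t2,t4},{t2,t5},{t3,t5},{t4,t5},{t1,t2,t4},{t1,t4,t5},{t2,t4,t5}} A23={{t5},{t1,t5},{t2,t3},{t2,t5},{t3,t5},{t4,t5},{t1,t4,t5},{t2,t4,t5}} A24={{t2},{t5},{t1,t2},{t1,t5},{t2,t3},{t2,t4},{t2,t5},{t3,t5},{t4,t5},{t1,t2,t4},{t1,t4,t5},{t2,t4,t5}} A34={{t5},{t1,t5},{t2,t3},{t2,t5},{t3,t5},{t4,t5},{t1,t4,t5},{t2,t4,t5}}
  A123={{t5},{t1,t5},{t2,t5},{t3,t5},{t4,t5},{t1,t4,t5},{t2,t4,t5}} A124={{t5},{t1,t5},{t2,t4},{t2,t5},{t3,t5},{t4,t5},{t1,t2,t4},{t1,t4,t5},{t2,t4,t5}} A134={{t5},{t1,t5},{t2,t5},{t3,t5},{t4,t5},{t1,t4,t5},{t2,t4,t5}} A234={{t5},{t1,t5},{t2,t3},{t2,t5},{t3,t5},{t4,t5},{t1,t4,t5},{t2,t4,t5}}
  A1234={{t5},{t1,t5},{t2,t5},{t3,t5},{t4,t5},{t1,t4,t5},{t2,t4,t5}}
components per intersection:
  A1: {{t4},{t5},{t1,t4},{t1,t5},{t2,t4},{t2,t5},{t3,t5},{t4,t5},{t1,t2,t4},{t1,t4,t5},{t2,t4,t5}}
  A2: {{t1},{t2},{t5},{t1,t2},{t1,t4},{t1,t5},{t2,t3},{t2,t4},{t2,t5},{t3,t5},{t4,t5},{t1,t2,t4},{t1,t4,t5},{t2,t4,t5}}
  A3: {{t3},{t5},{t1,t5},{t2,t3},{t2,t5},{t3,t5},{t4,t5},{t1,t4,t5},{t2,t4,t5}}
  A4: {{t2},{t5},{t1,t2},{t1,t5},{t2,t3},{t2,t4},{t2,t5},{t3,t5},{t4,t5},{t1,t2,t4},{t1,t4,t5},{t2,t4,t5}}
  A12: {{t5},{t1,t4},{t1,t5},{t2,t4},{t2,t5},{t3,t5},{t4,t5},{t1,t2,t4},{t1,t4,t5},{t2,t4,t5}}
  A13: {{t5},{t1,t5},{t2,t5},{t3,t5},{t4,t5},{t1,t4,t5},{t2,t4,t5}}
  A14: {{t5},{t1,t5},{t2,t4},{t2,t5},{t3,t5},{t4,t5},{t1,t2,t4},{t1,t4,t5},{t2,t4,t5}}
  A23: {{t5},{t1,t5},{t2,t5},{t3,t5},{t4,t5},{t1,t4,t5},{t2,t4,t5}} {{t2,t3}}
  A24: {{t2},{t5},{t1,t2},{t1,t5},{t2,t3},{t2,t4},{t2,t5},{t3,t5},{t4,t5},{t1,t2,t4},{t1,t4,t5},{t2,t4,t5}}
  A34: {{t5},{t1,t5},{t2,t5},{t3,t5},{t4,t5},{t1,t4,t5},{t2,t4,t5}} {{t2,t3}}
  A123: {{t5},{t1,t5},{t2,t5},{t3,t5},{t4,t5},{t1,t4,t5},{t2,t4,t5}}
  A124: {{t5},{t1,t5},{t2,t4},{t2,t5},{t3,t5},{t4,t5},{t1,t2,t4},{t1,t4,t5},{t2,t4,t5}}
  A134: {{t5},{t1,t5},{t2,t5},{t3,t5},{t4,t5},{t1,t4,t5},{t2,t4,t5}}
  A234: {{t5},{t1,t5},{t2,t5},{t3,t5},{t4,t5},{t1,t4,t5},{t2,t4,t5}} {{t2,t3}}
  A1234: {{t5},{t1,t5},{t2,t5},{t3,t5},{t4,t5},{t1,t4,t5},{t2,t4,t5}}
C dims 4,8,5,1; δ0: rk 3, SNF 1^3; δ1: rk 4, SNF 1^4; δ2: rk 1, SNF 1^1
Ȟ^0: (4−3)−0=1 ⇒ Z
Ȟ^1: (8−4)−3=1 ⇒ Z
Ȟ^2: (5−1)−4=0 ⇒ 0

Ȟ^0(U;F) ≅ Z,  Ȟ^1(U;F) ≅ Z,  Ȟ^2(U;F) ≅ 0


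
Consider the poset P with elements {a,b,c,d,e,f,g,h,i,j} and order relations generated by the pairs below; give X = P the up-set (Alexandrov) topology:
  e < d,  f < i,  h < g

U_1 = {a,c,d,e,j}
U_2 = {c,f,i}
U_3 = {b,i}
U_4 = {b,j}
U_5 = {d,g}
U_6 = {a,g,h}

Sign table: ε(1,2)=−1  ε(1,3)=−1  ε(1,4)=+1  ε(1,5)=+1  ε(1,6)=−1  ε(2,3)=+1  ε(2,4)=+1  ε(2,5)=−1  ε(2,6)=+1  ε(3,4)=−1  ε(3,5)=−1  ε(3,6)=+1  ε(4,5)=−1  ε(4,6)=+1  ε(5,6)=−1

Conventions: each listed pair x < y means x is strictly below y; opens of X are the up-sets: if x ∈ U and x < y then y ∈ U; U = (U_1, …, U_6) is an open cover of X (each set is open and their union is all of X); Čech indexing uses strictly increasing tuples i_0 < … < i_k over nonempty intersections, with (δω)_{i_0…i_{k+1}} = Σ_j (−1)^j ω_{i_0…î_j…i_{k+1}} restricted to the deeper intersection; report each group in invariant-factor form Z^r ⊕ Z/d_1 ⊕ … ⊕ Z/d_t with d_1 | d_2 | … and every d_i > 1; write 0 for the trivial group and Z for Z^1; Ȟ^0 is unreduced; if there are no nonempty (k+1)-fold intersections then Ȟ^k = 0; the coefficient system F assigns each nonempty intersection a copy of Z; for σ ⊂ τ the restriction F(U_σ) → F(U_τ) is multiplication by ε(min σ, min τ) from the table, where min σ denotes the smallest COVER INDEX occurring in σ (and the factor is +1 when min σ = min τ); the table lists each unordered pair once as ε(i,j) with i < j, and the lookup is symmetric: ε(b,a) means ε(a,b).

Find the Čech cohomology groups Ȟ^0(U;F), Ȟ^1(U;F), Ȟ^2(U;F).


nonempty overlaps:
  U12={c} U14={j} U15={d} U16={a} U23={i} U34={b} U56={g}
C dims 6,7; δ0: rk 5, SNF 1^5
degree 0: 6−5−0 = 1 → Ȟ^0 ≅ Z
degree 1: 7−0−5 = 2 → Ȟ^1 ≅ Z^2
degree 2: 0−0−0 = 0 → Ȟ^2 ≅ 0

Ȟ^0 ≅ Z, Ȟ^1 ≅ Z^2 and Ȟ^2 ≅ 0


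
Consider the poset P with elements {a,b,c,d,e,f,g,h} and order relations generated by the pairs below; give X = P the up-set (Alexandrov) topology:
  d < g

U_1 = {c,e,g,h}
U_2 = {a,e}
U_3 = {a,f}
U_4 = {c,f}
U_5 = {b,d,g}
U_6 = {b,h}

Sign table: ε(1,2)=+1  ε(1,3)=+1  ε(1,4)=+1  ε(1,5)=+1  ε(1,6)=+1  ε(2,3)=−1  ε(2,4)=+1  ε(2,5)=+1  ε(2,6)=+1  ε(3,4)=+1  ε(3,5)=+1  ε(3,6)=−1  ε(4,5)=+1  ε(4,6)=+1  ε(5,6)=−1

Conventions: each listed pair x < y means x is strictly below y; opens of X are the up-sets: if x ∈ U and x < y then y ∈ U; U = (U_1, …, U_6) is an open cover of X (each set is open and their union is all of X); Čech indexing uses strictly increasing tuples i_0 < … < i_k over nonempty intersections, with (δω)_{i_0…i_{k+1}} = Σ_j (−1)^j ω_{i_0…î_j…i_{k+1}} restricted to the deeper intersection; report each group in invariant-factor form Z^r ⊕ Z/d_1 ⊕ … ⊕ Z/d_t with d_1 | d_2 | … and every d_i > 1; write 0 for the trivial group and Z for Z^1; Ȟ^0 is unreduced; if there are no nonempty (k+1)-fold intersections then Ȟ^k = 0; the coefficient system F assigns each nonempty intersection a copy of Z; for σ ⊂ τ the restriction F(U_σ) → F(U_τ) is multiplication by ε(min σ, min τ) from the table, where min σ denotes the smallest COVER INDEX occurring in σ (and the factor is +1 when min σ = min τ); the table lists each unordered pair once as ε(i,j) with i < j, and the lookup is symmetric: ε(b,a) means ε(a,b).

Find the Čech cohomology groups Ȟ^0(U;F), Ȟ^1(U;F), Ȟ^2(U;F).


nerve of the cover:
  U12={e} U14={c} U15={g} U16={h} U23={a} U34={f} U56={b}
C dims 6,7; δ0: rk 6, SNF 1^5·2
Ȟ^0 = (6 − 6) − 0 = 0, so Ȟ^0 ≅ 0
Ȟ^1 = (7 − 0) − 6 = 1 plus torsion [2], so Ȟ^1 ≅ Z ⊕ Z/2
Ȟ^2 = (0 − 0) − 0 = 0, so Ȟ^2 ≅ 0

Ȟ^0 ≅ 0, Ȟ^1 ≅ Z ⊕ Z/2, Ȟ^2 ≅ 0


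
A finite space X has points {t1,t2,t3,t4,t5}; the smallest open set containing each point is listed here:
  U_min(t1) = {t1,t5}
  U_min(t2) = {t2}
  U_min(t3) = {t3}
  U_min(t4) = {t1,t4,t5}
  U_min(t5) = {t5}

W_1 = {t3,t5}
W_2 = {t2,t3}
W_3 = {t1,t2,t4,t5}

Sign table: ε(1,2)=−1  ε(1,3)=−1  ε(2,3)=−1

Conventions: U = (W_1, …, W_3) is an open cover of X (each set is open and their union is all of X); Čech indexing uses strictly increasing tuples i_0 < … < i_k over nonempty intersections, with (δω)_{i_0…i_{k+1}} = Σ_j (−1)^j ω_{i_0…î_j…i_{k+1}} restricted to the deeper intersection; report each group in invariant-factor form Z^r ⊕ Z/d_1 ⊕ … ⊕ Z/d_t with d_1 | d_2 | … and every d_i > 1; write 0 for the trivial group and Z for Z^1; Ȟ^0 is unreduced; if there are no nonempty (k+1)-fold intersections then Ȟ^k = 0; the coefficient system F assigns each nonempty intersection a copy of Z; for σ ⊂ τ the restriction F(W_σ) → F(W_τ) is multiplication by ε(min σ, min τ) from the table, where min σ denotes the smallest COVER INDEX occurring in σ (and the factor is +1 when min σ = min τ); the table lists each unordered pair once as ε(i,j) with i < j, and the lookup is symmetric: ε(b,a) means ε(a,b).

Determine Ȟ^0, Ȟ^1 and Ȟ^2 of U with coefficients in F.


Ȟ^0 ≅ 0, Ȟ^1 ≅ Z/2, Ȟ^2 ≅ 0

nonempty intersections:
  W12={t3} W13={t5} W23={t2}
C dims 3,3; δ0: rk 3, SNF 1^2·2
Ȟ^0: (3−3)−0=0 ⇒ 0
Ȟ^1: (3−0)−3=0 plus torsion [2] ⇒ Z/2
Ȟ^2: (0−0)−0=0 ⇒ 0


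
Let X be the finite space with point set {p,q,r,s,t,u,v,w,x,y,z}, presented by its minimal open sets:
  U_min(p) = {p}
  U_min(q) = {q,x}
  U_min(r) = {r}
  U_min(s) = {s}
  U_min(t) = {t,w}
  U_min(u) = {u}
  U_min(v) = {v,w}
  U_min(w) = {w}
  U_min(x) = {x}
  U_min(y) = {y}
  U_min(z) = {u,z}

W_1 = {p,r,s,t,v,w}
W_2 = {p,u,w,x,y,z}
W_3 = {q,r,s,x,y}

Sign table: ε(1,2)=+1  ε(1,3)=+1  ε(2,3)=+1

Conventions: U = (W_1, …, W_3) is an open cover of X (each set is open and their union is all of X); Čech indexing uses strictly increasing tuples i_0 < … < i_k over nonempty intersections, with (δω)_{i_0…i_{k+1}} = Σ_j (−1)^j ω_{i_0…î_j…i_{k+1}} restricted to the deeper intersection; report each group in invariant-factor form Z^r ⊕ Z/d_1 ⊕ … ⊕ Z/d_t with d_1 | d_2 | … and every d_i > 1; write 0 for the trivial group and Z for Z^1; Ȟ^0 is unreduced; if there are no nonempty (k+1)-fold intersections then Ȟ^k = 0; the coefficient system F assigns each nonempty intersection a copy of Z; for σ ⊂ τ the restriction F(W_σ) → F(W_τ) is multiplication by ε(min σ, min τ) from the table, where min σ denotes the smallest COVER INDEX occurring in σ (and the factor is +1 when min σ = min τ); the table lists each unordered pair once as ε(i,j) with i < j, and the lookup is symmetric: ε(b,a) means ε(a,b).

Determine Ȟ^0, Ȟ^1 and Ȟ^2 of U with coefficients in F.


cover nerve:
  W12={p,w} W13={r,s} W23={x,y}
C dims 3,3; δ0: rk 2, SNF 1^2
Ȟ^0: (3−2)−0=1 ⇒ Z
Ȟ^1: (3−0)−2=1 ⇒ Z
Ȟ^2: (0−0)−0=0 ⇒ 0

Ȟ^0 ≅ Z, Ȟ^1 ≅ Z and Ȟ^2 ≅ 0


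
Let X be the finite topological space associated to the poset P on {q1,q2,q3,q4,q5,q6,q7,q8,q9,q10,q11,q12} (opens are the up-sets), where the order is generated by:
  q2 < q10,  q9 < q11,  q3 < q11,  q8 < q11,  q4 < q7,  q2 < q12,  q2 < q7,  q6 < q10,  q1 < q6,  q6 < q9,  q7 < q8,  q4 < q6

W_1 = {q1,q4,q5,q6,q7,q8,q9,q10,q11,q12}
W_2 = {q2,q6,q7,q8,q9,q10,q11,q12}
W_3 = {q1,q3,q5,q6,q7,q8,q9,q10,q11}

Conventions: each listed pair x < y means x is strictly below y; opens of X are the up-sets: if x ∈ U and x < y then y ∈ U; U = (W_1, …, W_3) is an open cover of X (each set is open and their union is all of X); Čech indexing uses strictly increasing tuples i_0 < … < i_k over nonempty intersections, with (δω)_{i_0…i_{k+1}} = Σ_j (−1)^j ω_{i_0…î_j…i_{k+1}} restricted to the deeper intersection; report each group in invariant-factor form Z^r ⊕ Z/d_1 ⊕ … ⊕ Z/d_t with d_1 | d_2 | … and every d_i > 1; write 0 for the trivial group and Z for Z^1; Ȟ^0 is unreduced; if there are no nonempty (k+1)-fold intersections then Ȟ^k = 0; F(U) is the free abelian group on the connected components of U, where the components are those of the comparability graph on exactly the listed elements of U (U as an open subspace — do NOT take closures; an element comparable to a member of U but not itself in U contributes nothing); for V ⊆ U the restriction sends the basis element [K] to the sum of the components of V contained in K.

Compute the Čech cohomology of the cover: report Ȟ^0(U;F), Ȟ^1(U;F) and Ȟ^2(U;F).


nerve of the cover:
  W12={q6,q7,q8,q9,q10,q11,q12} W13={q1,q5,q6,q7,q8,q9,q10,q11} W23={q6,q7,q8,q9,q10,q11}
  W123={q6,q7,q8,q9,q10,q11}
components per intersection:
  W1: {q1,q4,q6,q7,q8,q9,q10,q11} {q5} {q12}
  W2: {q2,q6,q7,q8,q9,q10,q11,q12}
  W3: {q1,q3,q6,q7,q8,q9,q10,q11} {q5}
  W12: {q6,q7,q8,q9,q10,q11} {q12}
  W13: {q1,q6,q7,q8,q9,q10,q11} {q5}
  W23: {q6,q7,q8,q9,q10,q11}
  W123: {q6,q7,q8,q9,q10,q11}
C dims 6,5,1; δ0: rk 4, SNF 1^4; δ1: rk 1, SNF 1^1
Ȟ^0 = (6 − 4) − 0 = 2, so Ȟ^0 ≅ Z^2
Ȟ^1 = (5 − 1) − 4 = 0, so Ȟ^1 ≅ 0
Ȟ^2 = (1 − 0) − 1 = 0, so Ȟ^2 ≅ 0

Ȟ^0(U;F) ≅ Z^2, Ȟ^1(U;F) ≅ 0, Ȟ^2(U;F) ≅ 0


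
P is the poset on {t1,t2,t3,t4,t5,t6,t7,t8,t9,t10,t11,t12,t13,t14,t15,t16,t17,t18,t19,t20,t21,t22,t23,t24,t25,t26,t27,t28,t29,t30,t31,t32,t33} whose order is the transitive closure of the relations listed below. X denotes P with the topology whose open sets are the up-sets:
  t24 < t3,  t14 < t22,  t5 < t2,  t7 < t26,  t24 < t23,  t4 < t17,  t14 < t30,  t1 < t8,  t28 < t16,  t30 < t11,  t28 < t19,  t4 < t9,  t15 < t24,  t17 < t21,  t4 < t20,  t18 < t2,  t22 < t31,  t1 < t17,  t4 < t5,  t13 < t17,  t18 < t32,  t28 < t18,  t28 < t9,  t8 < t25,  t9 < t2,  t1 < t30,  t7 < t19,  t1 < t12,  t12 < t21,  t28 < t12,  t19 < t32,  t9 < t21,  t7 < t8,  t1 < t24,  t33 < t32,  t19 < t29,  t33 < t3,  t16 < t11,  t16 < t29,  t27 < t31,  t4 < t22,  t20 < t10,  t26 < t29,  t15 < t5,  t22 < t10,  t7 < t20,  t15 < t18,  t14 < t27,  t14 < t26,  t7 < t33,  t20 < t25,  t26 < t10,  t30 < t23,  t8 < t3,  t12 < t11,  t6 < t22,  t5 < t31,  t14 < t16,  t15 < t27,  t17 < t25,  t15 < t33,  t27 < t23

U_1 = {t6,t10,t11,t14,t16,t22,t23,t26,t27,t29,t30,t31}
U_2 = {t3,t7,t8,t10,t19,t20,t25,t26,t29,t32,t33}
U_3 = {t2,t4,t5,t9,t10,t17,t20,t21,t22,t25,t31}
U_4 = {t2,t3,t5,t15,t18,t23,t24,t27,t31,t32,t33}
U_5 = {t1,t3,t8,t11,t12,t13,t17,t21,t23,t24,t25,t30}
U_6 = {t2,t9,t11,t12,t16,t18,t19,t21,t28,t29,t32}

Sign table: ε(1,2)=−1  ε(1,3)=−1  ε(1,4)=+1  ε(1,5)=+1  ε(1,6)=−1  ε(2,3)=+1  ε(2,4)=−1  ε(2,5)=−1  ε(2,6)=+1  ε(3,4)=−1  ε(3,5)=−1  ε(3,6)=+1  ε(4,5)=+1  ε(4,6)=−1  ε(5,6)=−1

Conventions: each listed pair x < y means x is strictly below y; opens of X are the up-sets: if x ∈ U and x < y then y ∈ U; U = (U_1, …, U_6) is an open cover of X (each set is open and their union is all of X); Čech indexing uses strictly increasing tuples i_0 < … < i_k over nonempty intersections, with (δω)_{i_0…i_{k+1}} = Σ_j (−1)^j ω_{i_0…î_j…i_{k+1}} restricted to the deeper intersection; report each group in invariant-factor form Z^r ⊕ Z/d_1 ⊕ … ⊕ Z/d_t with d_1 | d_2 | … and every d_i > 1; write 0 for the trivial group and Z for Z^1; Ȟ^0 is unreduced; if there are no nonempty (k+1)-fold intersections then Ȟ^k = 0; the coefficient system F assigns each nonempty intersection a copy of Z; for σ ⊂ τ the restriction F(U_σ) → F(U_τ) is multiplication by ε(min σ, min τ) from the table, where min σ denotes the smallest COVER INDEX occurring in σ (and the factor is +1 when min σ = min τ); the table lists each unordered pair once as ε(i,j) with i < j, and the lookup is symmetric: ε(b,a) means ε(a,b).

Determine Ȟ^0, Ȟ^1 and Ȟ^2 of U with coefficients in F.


Ȟ^0(U;F) ≅ Z, Ȟ^1(U;F) ≅ 0, Ȟ^2(U;F) ≅ Z/2

nonempty overlaps:
  U12={t10,t26,t29} U13={t10,t22,t31} U14={t23,t27,t31} U15={t11,t23,t30} U16={t11,t16,t29} U23={t10,t20,t25} U24={t3,t32,t33} U25={t3,t8,t25} U26={t19,t29,t32} U34={t2,t5,t31} U35={t17,t21,t25} U36={t2,t9,t21} U45={t3,t23,t24} U46={t2,t18,t32} U56={t11,t12,t21}
  U123={t10} U126={t29} U134={t31} U145={t23} U156={t11} U235={t25} U245={t3} U246={t32} U346={t2} U356={t21}
C dims 6,15,10; δ0: rk 5, SNF 1^5; δ1: rk 10, SNF 1^9·2
degree 0: 6−5−0 = 1 → Ȟ^0 ≅ Z
degree 1: 15−10−5 = 0 → Ȟ^1 ≅ 0
degree 2: 10−0−10 = 0 plus torsion [2] → Ȟ^2 ≅ Z/2


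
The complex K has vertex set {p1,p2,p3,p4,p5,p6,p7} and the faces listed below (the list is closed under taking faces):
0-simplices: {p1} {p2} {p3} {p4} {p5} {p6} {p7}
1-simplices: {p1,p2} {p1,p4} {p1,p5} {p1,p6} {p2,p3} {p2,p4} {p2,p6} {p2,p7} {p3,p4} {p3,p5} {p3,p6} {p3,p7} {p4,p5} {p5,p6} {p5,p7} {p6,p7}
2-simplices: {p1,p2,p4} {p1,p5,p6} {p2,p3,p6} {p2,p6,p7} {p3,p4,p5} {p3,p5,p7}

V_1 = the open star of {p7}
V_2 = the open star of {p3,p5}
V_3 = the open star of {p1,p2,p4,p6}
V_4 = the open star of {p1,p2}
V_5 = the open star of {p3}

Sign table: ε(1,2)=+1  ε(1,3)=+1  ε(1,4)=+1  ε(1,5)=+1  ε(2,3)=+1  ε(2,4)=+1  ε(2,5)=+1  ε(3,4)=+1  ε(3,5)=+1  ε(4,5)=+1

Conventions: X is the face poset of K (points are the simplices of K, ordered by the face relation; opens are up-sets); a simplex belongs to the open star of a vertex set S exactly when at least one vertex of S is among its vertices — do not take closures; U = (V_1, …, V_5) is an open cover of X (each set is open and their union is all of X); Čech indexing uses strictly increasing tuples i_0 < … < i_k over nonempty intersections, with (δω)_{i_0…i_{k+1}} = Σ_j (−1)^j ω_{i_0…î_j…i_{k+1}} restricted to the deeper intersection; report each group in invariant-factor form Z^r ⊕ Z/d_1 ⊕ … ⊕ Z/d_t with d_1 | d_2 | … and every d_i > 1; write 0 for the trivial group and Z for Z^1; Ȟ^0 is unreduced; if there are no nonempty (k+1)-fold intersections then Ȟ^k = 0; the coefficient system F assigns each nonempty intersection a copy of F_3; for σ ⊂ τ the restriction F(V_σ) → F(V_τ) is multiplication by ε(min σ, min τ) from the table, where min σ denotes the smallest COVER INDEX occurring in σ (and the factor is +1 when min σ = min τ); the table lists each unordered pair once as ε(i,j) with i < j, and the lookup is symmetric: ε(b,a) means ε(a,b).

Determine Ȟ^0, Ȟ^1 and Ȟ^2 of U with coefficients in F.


intersection data:
  V1={{p7},{p2,p7},{p3,p7},{p5,p7},{p6,p7},{p2,p6,p7},{p3,p5,p7}} V2={{p3},{p5},{p1,p5},{p2,p3},{p3,p4},{p3,p5},{p3,p6},{p3,p7},{p4,p5},{p5,p6},{p5,p7},{p1,p5,p6},{p2,p3,p6},{p3,p4,p5},{p3,p5,p7}} V3={{p1},{p2},{p4},{p6},{p1,p2},{p1,p4},{p1,p5},{p1,p6},{p2,p3},{p2,p4},{p2,p6},{p2,p7},{p3,p4},{p3,p6},{p4,p5},{p5,p6},{p6,p7},{p1,p2,p4},{p1,p5,p6},{p2,p3,p6},{p2,p6,p7},{p3,p4,p5}} V4={{p1},{p2},{p1,p2},{p1,p4},{p1,p5},{p1,p6},{p2,p3},{p2,p4},{p2,p6},{p2,p7},{p1,p2,p4},{p1,p5,p6},{p2,p3,p6},{p2,p6,p7}} V5={{p3},{p2,p3},{p3,p4},{p3,p5},{p3,p6},{p3,p7},{p2,p3,p6},{p3,p4,p5},{p3,p5,p7}}
  V12={{p3,p7},{p5,p7},{p3,p5,p7}} V13={{p2,p7},{p6,p7},{p2,p6,p7}} V14={{p2,p7},{p2,p6,p7}} V15={{p3,p7},{p3,p5,p7}} V23={{p1,p5},{p2,p3},{p3,p4},{p3,p6},{p4,p5},{p5,p6},{p1,p5,p6},{p2,p3,p6},{p3,p4,p5}} V24={{p1,p5},{p2,p3},{p1,p5,p6},{p2,p3,p6}} V25={{p3},{p2,p3},{p3,p4},{p3,p5},{p3,p6},{p3,p7},{p2,p3,p6},{p3,p4,p5},{p3,p5,p7}} V34={{p1},{p2},{p1,p2},{p1,p4},{p1,p5},{p1,p6},{p2,p3},{p2,p4},{p2,p6},{p2,p7},{p1,p2,p4},{p1,p5,p6},{p2,p3,p6},{p2,p6,p7}} V35={{p2,p3},{p3,p4},{p3,p6},{p2,p3,p6},{p3,p4,p5}} V45={{p2,p3},{p2,p3,p6}}
  V125={{p3,p7},{p3,p5,p7}} V134={{p2,p7},{p2,p6,p7}} V234={{p1,p5},{p2,p3},{p1,p5,p6},{p2,p3,p6}} V235={{p2,p3},{p3,p4},{p3,p6},{p2,p3,p6},{p3,p4,p5}} V245={{p2,p3},{p2,p3,p6}} V345={{p2,p3},{p2,p3,p6}}
  V2345={{p2,p3},{p2,p3,p6}}
C dims 5,10,6,1; δ0: rk_F3 4; δ1: rk_F3 5; δ2: rk_F3 1
Ȟ^0 = (5 − 4) − 0 = 1, so Ȟ^0 ≅ Z/3
Ȟ^1 = (10 − 5) − 4 = 1, so Ȟ^1 ≅ Z/3
Ȟ^2 = (6 − 1) − 5 = 0, so Ȟ^2 ≅ 0

Ȟ^0 ≅ Z/3; Ȟ^1 ≅ Z/3; Ȟ^2 ≅ 0
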